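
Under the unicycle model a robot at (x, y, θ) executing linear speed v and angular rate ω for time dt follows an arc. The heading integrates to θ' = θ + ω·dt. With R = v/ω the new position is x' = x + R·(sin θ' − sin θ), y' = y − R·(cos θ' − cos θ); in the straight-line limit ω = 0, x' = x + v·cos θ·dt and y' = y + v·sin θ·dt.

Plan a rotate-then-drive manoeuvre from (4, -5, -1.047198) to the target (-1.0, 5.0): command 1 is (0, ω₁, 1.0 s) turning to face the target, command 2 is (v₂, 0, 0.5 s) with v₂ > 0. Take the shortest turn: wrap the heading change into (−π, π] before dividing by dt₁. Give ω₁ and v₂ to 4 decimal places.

ω₁ = 3.0816, v₂ = 22.3607

heading to target = atan2(5−-5, -1−4) = 2.0344
Δθ = wrap(2.0344 − -1.0472) = 3.0816; ω₁ = Δθ/dt₁ = 3.0816
distance = √((-1−4)² + (5−-5)²) = 11.1803; v₂ = distance/dt₂ = 22.3607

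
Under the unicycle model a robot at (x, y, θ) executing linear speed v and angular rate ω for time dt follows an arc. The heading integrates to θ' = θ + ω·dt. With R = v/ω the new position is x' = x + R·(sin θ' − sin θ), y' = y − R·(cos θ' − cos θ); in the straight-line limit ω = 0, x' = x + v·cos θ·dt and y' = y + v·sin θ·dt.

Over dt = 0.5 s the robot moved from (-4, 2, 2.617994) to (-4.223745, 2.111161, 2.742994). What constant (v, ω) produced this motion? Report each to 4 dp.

v = 0.5000, ω = 0.2500

Δθ = 2.742994 − 2.617994 = 0.125000
ω = Δθ/dt = 0.125000/0.5 = 0.2500
R = Δx/(sin θ' − sin θ) = 2.0000
v = R·ω = 2.0000·0.2500 = 0.5000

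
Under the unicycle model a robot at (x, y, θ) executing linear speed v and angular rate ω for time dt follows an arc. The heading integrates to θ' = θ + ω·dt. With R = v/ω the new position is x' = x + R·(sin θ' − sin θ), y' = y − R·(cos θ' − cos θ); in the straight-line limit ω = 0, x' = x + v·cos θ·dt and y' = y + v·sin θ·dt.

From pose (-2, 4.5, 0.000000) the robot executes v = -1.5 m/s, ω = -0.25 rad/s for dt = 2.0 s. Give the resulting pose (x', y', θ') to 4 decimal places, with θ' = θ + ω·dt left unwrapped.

θ' = 0.0000 + -0.25·2.0 = -0.5000
R = v/ω = -1.5/-0.25 = 6.0000
x' = -2 + 6.0000·(sin -0.5000 − sin 0.0000) = -4.8766
y' = 4.5 − 6.0000·(cos -0.5000 − cos 0.0000) = 5.2345

(-4.8766, 5.2345, -0.5000)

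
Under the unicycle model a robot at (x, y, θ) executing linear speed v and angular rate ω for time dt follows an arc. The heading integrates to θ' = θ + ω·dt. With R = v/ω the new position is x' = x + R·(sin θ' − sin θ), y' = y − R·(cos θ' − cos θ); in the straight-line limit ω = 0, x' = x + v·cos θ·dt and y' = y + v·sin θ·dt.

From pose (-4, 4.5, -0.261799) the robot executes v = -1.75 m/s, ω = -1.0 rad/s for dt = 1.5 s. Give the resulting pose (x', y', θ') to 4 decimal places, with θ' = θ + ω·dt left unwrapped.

(-5.2652, 6.5226, -1.7618)

θ' = -0.2618 + -1.0·1.5 = -1.7618
R = v/ω = -1.75/-1.0 = 1.7500
x' = -4 + 1.7500·(sin -1.7618 − sin -0.2618) = -5.2652
y' = 4.5 − 1.7500·(cos -1.7618 − cos -0.2618) = 6.5226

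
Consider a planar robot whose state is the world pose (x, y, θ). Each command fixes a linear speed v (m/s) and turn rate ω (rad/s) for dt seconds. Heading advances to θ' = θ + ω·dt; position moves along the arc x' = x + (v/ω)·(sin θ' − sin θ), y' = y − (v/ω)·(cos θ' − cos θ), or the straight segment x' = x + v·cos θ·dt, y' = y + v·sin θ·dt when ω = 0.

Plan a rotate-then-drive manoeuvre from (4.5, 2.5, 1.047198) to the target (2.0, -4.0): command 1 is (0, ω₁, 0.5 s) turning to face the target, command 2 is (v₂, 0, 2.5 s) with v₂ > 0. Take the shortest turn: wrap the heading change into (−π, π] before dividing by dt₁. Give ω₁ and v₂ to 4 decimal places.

ω₁ = -5.9703, v₂ = 2.7857

heading to target = atan2(-4−2.5, 2−4.5) = -1.9380
Δθ = wrap(-1.9380 − 1.0472) = -2.9852; ω₁ = Δθ/dt₁ = -5.9703
distance = √((2−4.5)² + (-4−2.5)²) = 6.9642; v₂ = distance/dt₂ = 2.7857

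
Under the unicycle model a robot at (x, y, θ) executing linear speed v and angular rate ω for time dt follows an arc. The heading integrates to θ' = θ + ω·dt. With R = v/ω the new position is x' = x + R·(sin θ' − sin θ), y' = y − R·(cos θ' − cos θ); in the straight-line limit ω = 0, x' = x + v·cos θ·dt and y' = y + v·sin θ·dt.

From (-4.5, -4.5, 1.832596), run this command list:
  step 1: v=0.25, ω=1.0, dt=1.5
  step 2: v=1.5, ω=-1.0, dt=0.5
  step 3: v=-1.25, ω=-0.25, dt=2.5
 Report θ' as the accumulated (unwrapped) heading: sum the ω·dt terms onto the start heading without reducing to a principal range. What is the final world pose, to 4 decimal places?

(-3.0304, -6.0656, 2.2076)

step 1: θ'=3.3326 (R=0.2500) → pose (-4.7889, -4.3193, 3.3326)
step 2: θ'=2.8326 (R=-1.5000) → pose (-5.5299, -4.2755, 2.8326)
step 3: θ'=2.2076 (R=5.0000) → pose (-3.0304, -6.0656, 2.2076)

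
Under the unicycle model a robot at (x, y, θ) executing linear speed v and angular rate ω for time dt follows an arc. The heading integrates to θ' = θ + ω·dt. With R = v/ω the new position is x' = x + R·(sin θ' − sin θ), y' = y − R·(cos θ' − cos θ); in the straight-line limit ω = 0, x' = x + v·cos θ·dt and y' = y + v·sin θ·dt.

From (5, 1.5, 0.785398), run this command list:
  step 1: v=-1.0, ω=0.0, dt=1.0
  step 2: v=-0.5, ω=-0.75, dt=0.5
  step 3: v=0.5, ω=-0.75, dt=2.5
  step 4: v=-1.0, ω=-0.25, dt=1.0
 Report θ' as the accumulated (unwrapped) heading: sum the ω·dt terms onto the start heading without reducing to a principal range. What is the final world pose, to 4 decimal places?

(5.0351, 1.1096, -1.7146)

step 1: θ'=0.7854 (straight) → pose (4.2929, 0.7929, 0.7854)
step 2: θ'=0.4104 (R=0.6667) → pose (4.0875, 0.6530, 0.4104)
step 3: θ'=-1.4646 (R=-0.6667) → pose (5.0164, 0.1123, -1.4646)
step 4: θ'=-1.7146 (R=4.0000) → pose (5.0351, 1.1096, -1.7146)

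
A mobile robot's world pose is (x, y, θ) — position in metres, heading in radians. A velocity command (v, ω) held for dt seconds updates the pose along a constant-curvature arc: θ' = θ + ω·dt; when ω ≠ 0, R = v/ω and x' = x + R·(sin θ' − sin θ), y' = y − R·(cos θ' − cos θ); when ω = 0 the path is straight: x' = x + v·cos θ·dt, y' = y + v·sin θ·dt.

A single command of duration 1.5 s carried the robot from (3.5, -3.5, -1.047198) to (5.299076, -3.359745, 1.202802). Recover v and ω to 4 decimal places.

Δθ = 1.202802 − -1.047198 = 2.250000
ω = Δθ/dt = 2.250000/1.5 = 1.5000
R = Δx/(sin θ' − sin θ) = 1.0000
v = R·ω = 1.0000·1.5000 = 1.5000

v = 1.5000, ω = 1.5000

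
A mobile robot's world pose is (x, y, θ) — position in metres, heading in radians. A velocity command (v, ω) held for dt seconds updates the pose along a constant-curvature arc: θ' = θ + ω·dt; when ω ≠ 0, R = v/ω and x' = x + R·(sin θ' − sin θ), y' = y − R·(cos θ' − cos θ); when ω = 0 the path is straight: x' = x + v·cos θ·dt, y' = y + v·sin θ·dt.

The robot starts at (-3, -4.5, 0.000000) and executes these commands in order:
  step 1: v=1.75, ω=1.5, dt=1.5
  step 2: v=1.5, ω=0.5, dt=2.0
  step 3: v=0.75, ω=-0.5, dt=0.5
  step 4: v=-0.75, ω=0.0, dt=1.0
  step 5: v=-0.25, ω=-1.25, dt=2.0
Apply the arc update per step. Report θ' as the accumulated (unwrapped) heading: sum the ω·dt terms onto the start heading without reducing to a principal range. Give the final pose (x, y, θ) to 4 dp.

(-4.3149, -1.9757, 0.5000)

step 1: θ'=2.2500 (R=1.1667) → pose (-2.0922, -2.6005, 2.2500)
step 2: θ'=3.2500 (R=3.0000) → pose (-4.7511, -1.5026, 3.2500)
step 3: θ'=3.0000 (R=-1.5000) → pose (-5.1250, -1.4964, 3.0000)
step 4: θ'=3.0000 (straight) → pose (-4.3825, -1.6022, 3.0000)
step 5: θ'=0.5000 (R=0.2000) → pose (-4.3149, -1.9757, 0.5000)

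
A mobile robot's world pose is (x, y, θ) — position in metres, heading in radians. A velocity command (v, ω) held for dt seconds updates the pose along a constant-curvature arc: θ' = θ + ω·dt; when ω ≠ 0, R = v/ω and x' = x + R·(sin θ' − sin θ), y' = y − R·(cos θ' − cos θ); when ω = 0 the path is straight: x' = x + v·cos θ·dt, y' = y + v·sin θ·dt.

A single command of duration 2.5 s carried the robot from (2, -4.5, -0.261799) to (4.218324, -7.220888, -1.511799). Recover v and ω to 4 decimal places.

v = 1.5000, ω = -0.5000

Δθ = -1.511799 − -0.261799 = -1.250000
ω = Δθ/dt = -1.250000/2.5 = -0.5000
R = −Δy/(cos θ' − cos θ) = -3.0000
v = R·ω = -3.0000·-0.5000 = 1.5000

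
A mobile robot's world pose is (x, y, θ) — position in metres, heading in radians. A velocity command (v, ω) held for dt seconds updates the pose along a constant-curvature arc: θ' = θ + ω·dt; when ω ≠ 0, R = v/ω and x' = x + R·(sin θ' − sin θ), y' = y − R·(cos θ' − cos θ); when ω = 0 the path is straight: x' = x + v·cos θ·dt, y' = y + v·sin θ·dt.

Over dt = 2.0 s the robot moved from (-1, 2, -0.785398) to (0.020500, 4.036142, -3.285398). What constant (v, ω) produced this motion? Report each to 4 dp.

Δθ = -3.285398 − -0.785398 = -2.500000
ω = Δθ/dt = -2.500000/2.0 = -1.2500
R = −Δy/(cos θ' − cos θ) = 1.2000
v = R·ω = 1.2000·-1.2500 = -1.5000

v = -1.5000, ω = -1.2500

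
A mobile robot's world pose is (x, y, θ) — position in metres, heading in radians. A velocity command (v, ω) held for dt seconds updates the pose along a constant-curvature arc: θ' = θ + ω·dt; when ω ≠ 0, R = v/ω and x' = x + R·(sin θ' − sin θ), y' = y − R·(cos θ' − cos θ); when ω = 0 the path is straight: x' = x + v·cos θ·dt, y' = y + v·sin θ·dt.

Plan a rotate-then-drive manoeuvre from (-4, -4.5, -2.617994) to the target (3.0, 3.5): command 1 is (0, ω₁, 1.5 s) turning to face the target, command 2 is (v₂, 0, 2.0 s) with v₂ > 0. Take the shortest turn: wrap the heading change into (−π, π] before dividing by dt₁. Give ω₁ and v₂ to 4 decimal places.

ω₁ = -1.8755, v₂ = 5.3151

heading to target = atan2(3.5−-4.5, 3−-4) = 0.8520
Δθ = wrap(0.8520 − -2.6180) = -2.8132; ω₁ = Δθ/dt₁ = -1.8755
distance = √((3−-4)² + (3.5−-4.5)²) = 10.6301; v₂ = distance/dt₂ = 5.3151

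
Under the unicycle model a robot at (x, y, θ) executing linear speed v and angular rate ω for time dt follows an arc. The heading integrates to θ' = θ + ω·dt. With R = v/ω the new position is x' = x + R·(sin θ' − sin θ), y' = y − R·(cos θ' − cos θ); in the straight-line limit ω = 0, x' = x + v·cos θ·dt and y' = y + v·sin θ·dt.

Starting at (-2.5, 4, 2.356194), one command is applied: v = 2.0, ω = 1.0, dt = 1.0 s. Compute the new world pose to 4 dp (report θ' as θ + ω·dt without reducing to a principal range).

(-4.3401, 4.5399, 3.3562)

θ' = 2.3562 + 1.0·1.0 = 3.3562
R = v/ω = 2.0/1.0 = 2.0000
x' = -2.5 + 2.0000·(sin 3.3562 − sin 2.3562) = -4.3401
y' = 4 − 2.0000·(cos 3.3562 − cos 2.3562) = 4.5399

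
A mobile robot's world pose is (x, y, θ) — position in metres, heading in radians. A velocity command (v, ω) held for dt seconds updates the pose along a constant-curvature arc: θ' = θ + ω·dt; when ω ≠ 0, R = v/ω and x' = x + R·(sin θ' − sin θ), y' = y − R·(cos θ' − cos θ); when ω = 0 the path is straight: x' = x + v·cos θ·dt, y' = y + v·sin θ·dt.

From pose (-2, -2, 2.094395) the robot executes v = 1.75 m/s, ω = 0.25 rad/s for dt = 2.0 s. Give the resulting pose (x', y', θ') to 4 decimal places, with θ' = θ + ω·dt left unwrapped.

(-4.4201, 0.4779, 2.5944)

θ' = 2.0944 + 0.25·2.0 = 2.5944
R = v/ω = 1.75/0.25 = 7.0000
x' = -2 + 7.0000·(sin 2.5944 − sin 2.0944) = -4.4201
y' = -2 − 7.0000·(cos 2.5944 − cos 2.0944) = 0.4779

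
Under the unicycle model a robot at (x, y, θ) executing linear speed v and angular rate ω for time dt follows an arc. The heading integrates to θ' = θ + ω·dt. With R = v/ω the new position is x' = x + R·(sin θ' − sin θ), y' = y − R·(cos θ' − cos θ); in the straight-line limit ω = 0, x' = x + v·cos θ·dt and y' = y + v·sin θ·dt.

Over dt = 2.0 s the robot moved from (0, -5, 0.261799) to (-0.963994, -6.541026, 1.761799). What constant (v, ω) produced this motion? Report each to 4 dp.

Δθ = 1.761799 − 0.261799 = 1.500000
ω = Δθ/dt = 1.500000/2.0 = 0.7500
R = −Δy/(cos θ' − cos θ) = -1.3333
v = R·ω = -1.3333·0.7500 = -1.0000

v = -1.0000, ω = 0.7500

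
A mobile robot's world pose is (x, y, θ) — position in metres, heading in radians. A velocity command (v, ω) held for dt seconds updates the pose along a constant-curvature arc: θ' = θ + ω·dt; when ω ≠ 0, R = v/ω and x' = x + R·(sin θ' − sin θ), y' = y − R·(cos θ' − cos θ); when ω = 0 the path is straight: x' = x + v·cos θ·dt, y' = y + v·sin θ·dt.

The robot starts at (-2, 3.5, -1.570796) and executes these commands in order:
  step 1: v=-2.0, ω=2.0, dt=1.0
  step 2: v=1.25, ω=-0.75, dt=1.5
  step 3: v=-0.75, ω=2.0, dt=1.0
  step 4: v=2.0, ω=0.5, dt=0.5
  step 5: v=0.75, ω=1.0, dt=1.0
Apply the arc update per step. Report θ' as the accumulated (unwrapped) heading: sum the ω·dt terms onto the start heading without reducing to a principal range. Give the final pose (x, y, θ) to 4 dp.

step 1: θ'=0.4292 (R=-1.0000) → pose (-3.4161, 4.4093, 0.4292)
step 2: θ'=-0.6958 (R=-1.6667) → pose (-1.6542, 4.1730, -0.6958)
step 3: θ'=1.3042 (R=-0.3750) → pose (-2.2564, 3.9840, 1.3042)
step 4: θ'=1.5542 (R=4.0000) → pose (-2.1156, 4.9714, 1.5542)
step 5: θ'=2.5542 (R=0.7500) → pose (-2.4499, 5.6082, 2.5542)

(-2.4499, 5.6082, 2.5542)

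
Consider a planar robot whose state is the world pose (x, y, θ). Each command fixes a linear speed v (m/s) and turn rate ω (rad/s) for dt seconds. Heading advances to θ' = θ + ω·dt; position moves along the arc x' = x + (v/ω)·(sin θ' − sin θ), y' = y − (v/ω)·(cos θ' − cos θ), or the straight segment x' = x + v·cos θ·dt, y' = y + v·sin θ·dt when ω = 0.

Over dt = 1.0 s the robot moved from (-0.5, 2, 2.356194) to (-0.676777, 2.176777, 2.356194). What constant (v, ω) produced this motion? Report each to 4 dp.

v = 0.2500, ω = 0.0000

Δθ = 2.356194 − 2.356194 = 0.000000
ω = Δθ/dt = 0.000000/1.0 = 0.0000
ω = 0 → v = (Δx·cos θ + Δy·sin θ)/dt = 0.2500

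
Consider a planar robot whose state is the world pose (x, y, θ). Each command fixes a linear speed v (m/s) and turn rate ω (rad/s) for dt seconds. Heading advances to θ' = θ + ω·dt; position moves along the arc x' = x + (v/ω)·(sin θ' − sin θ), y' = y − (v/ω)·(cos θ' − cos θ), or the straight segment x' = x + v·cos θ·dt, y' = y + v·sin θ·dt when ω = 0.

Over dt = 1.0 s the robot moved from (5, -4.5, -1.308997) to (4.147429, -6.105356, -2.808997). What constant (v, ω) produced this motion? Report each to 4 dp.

Δθ = -2.808997 − -1.308997 = -1.500000
ω = Δθ/dt = -1.500000/1.0 = -1.5000
R = −Δy/(cos θ' − cos θ) = -1.3333
v = R·ω = -1.3333·-1.5000 = 2.0000

v = 2.0000, ω = -1.5000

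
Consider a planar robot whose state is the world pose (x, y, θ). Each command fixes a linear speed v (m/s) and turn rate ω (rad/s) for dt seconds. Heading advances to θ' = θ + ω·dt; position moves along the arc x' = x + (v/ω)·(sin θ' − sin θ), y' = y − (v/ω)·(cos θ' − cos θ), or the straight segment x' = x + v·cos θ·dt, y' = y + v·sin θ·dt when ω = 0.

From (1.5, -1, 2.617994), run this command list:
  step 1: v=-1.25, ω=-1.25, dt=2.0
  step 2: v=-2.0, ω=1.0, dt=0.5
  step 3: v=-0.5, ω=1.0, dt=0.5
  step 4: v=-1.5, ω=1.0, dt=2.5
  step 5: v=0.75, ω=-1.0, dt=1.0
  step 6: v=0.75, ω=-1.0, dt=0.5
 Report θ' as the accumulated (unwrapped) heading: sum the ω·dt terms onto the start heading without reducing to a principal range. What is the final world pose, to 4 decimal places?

step 1: θ'=0.1180 (R=1.0000) → pose (1.1177, -2.8591, 0.1180)
step 2: θ'=0.6180 (R=-2.0000) → pose (0.1944, -3.2151, 0.6180)
step 3: θ'=1.1180 (R=-0.5000) → pose (0.0344, -3.4039, 1.1180)
step 4: θ'=3.6180 (R=-1.5000) → pose (2.0712, -5.3931, 3.6180)
step 5: θ'=2.6180 (R=-0.7500) → pose (1.3522, -5.3761, 2.6180)
step 6: θ'=2.1180 (R=-0.7500) → pose (1.0867, -5.1168, 2.1180)

(1.0867, -5.1168, 2.1180)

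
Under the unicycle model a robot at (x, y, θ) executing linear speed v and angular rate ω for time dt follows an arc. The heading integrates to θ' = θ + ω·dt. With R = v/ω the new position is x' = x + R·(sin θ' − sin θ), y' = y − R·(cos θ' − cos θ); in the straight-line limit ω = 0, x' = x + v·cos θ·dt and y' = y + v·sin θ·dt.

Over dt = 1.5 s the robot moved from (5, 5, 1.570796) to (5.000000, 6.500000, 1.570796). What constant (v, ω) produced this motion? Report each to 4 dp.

v = 1.0000, ω = 0.0000

Δθ = 1.570796 − 1.570796 = 0.000000
ω = Δθ/dt = 0.000000/1.5 = 0.0000
ω = 0 → v = (Δx·cos θ + Δy·sin θ)/dt = 1.0000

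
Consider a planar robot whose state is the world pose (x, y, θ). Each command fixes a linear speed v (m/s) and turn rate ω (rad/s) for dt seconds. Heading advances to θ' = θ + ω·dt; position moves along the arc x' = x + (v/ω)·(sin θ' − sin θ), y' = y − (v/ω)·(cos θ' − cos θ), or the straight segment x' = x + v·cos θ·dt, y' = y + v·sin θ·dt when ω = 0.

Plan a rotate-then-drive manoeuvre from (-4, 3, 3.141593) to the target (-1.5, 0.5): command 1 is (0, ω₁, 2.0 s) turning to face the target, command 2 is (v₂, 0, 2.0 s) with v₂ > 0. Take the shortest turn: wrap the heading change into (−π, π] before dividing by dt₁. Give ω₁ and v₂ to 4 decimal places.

heading to target = atan2(0.5−3, -1.5−-4) = -0.7854
Δθ = wrap(-0.7854 − 3.1416) = 2.3562; ω₁ = Δθ/dt₁ = 1.1781
distance = √((-1.5−-4)² + (0.5−3)²) = 3.5355; v₂ = distance/dt₂ = 1.7678

ω₁ = 1.1781, v₂ = 1.7678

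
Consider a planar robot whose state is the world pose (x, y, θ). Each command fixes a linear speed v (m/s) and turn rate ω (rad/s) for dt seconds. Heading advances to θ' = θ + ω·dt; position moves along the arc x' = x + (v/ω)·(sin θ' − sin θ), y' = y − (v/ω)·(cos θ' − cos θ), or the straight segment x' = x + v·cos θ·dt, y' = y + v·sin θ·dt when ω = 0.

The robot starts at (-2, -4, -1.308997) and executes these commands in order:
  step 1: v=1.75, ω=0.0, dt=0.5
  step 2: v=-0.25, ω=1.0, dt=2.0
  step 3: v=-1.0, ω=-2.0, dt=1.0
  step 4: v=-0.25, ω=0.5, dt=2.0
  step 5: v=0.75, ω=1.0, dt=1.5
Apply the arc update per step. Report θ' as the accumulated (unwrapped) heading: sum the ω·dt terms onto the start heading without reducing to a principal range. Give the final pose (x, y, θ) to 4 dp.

step 1: θ'=-1.3090 (straight) → pose (-1.7735, -4.8452, -1.3090)
step 2: θ'=0.6910 (R=-0.2500) → pose (-2.1743, -4.7172, 0.6910)
step 3: θ'=-1.3090 (R=0.5000) → pose (-2.9760, -4.4613, -1.3090)
step 4: θ'=-0.3090 (R=-0.5000) → pose (-3.3069, -4.1144, -0.3090)
step 5: θ'=1.1910 (R=0.7500) → pose (-2.3822, -3.6780, 1.1910)

(-2.3822, -3.6780, 1.1910)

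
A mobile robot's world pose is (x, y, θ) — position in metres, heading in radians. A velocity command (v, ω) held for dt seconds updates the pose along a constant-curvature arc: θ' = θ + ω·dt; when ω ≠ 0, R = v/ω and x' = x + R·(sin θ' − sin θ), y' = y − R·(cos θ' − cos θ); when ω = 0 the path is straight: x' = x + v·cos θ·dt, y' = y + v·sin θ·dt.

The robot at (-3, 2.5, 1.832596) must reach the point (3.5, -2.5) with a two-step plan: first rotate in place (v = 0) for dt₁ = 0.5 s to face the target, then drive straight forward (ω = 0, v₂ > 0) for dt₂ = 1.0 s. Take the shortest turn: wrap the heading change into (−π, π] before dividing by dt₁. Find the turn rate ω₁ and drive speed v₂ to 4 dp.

heading to target = atan2(-2.5−2.5, 3.5−-3) = -0.6557
Δθ = wrap(-0.6557 − 1.8326) = -2.4883; ω₁ = Δθ/dt₁ = -4.9766
distance = √((3.5−-3)² + (-2.5−2.5)²) = 8.2006; v₂ = distance/dt₂ = 8.2006

ω₁ = -4.9766, v₂ = 8.2006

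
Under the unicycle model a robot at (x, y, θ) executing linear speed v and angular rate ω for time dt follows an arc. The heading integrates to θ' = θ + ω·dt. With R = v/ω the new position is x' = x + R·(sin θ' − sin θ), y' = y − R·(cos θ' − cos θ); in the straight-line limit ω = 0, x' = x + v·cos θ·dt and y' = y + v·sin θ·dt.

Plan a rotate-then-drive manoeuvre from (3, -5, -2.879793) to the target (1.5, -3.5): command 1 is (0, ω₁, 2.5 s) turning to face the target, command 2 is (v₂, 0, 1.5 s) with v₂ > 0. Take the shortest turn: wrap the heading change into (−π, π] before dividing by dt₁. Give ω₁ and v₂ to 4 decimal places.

heading to target = atan2(-3.5−-5, 1.5−3) = 2.3562
Δθ = wrap(2.3562 − -2.8798) = -1.0472; ω₁ = Δθ/dt₁ = -0.4189
distance = √((1.5−3)² + (-3.5−-5)²) = 2.1213; v₂ = distance/dt₂ = 1.4142

ω₁ = -0.4189, v₂ = 1.4142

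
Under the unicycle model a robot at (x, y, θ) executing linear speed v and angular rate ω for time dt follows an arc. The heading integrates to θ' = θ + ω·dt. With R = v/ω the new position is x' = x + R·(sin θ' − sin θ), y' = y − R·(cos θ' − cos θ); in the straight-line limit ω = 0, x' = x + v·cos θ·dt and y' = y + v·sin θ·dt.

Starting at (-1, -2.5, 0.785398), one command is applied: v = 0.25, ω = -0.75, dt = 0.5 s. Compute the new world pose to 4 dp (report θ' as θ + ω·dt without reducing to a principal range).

θ' = 0.7854 + -0.75·0.5 = 0.4104
R = v/ω = 0.25/-0.75 = -0.3333
x' = -1 + -0.3333·(sin 0.4104 − sin 0.7854) = -0.8973
y' = -2.5 − -0.3333·(cos 0.4104 − cos 0.7854) = -2.4300

(-0.8973, -2.4300, 0.4104)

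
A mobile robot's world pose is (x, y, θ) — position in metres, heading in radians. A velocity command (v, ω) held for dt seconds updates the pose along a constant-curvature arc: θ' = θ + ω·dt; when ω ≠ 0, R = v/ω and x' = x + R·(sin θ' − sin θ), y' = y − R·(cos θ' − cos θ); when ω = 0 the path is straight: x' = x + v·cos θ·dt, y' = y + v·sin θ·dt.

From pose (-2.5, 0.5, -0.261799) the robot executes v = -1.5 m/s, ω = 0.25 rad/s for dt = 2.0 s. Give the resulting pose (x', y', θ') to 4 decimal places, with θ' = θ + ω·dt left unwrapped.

θ' = -0.2618 + 0.25·2.0 = 0.2382
R = v/ω = -1.5/0.25 = -6.0000
x' = -2.5 + -6.0000·(sin 0.2382 − sin -0.2618) = -5.4686
y' = 0.5 − -6.0000·(cos 0.2382 − cos -0.2618) = 0.5350

(-5.4686, 0.5350, 0.2382)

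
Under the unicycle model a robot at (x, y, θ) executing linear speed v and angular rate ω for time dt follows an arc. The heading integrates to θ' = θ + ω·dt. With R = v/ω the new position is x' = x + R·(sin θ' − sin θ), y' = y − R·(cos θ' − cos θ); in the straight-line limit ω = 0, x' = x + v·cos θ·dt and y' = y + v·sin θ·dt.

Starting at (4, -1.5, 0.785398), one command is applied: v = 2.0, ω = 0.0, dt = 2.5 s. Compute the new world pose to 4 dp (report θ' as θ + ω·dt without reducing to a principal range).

(7.5355, 2.0355, 0.7854)

θ' = 0.7854 + 0.0·2.5 = 0.7854
ω = 0 → straight: x' = 4 + 2.0·cos(0.7854)·2.5 = 7.5355
y' = -1.5 + 2.0·sin(0.7854)·2.5 = 2.0355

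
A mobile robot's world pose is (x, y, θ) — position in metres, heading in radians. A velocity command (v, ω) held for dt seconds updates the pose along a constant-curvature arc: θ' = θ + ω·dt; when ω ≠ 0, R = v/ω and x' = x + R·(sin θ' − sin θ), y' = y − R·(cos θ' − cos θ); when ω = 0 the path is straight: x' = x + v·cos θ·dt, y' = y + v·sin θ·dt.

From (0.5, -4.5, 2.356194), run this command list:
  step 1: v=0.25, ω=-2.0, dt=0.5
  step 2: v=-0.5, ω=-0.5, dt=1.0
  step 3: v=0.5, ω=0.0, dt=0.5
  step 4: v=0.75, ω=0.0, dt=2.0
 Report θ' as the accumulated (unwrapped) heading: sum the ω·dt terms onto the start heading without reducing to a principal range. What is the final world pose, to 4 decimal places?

(1.3914, -3.5055, 0.8562)

step 1: θ'=1.3562 (R=-0.1250) → pose (0.4663, -4.3850, 1.3562)
step 2: θ'=0.8562 (R=1.0000) → pose (0.2445, -4.8274, 0.8562)
step 3: θ'=0.8562 (straight) → pose (0.4084, -4.6385, 0.8562)
step 4: θ'=0.8562 (straight) → pose (1.3914, -3.5055, 0.8562)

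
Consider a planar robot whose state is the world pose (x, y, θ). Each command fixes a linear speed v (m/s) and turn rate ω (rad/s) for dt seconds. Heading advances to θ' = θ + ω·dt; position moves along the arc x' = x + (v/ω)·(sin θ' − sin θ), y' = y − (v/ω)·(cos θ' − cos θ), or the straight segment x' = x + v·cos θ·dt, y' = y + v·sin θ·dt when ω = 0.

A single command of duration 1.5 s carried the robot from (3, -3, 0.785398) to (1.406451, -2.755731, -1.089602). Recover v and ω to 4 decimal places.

Δθ = -1.089602 − 0.785398 = -1.875000
ω = Δθ/dt = -1.875000/1.5 = -1.2500
R = Δx/(sin θ' − sin θ) = 1.0000
v = R·ω = 1.0000·-1.2500 = -1.2500

v = -1.2500, ω = -1.2500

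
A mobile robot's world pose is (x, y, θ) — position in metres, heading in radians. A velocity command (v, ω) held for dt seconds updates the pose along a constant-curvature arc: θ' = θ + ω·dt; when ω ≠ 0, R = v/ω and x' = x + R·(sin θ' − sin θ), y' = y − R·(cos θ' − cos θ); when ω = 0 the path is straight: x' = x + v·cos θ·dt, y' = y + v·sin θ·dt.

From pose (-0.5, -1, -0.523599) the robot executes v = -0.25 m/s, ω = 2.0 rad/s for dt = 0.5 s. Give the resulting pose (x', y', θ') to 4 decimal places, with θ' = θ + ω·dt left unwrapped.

θ' = -0.5236 + 2.0·0.5 = 0.4764
R = v/ω = -0.25/2.0 = -0.1250
x' = -0.5 + -0.1250·(sin 0.4764 − sin -0.5236) = -0.6198
y' = -1 − -0.1250·(cos 0.4764 − cos -0.5236) = -0.9972

(-0.6198, -0.9972, 0.4764)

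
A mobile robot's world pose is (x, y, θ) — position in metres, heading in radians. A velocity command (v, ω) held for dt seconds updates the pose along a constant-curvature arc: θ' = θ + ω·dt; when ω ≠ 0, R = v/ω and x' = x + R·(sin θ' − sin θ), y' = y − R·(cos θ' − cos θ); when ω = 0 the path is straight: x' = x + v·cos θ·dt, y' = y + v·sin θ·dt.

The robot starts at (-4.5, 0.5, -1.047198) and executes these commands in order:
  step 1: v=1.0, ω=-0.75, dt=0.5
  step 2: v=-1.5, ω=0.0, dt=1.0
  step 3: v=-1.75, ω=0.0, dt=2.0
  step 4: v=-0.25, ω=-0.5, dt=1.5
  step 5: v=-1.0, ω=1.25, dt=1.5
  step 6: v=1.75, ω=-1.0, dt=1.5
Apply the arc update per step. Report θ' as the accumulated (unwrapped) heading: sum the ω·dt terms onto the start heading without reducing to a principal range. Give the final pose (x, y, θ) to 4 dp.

step 1: θ'=-1.4222 (R=-1.3333) → pose (-4.3361, 0.0307, -1.4222)
step 2: θ'=-1.4222 (straight) → pose (-4.5581, 1.5142, -1.4222)
step 3: θ'=-1.4222 (straight) → pose (-5.0763, 4.9756, -1.4222)
step 4: θ'=-2.1722 (R=0.5000) → pose (-4.9941, 5.3326, -2.1722)
step 5: θ'=-0.2972 (R=-0.8000) → pose (-5.4195, 6.5501, -0.2972)
step 6: θ'=-1.7972 (R=-1.7500) → pose (-4.2266, 4.4840, -1.7972)

(-4.2266, 4.4840, -1.7972)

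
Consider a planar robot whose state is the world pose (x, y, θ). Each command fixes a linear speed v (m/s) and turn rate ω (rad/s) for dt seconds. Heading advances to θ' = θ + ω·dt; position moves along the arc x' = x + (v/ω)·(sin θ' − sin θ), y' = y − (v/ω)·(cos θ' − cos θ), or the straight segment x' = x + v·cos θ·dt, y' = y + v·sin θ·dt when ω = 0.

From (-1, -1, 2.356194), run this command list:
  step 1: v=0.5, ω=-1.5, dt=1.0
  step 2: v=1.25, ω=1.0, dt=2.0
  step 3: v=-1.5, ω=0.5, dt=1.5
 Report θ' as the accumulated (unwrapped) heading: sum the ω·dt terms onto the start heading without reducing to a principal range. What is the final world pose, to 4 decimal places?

(0.5805, 1.6694, 3.6062)

step 1: θ'=0.8562 (R=-0.3333) → pose (-1.0161, -0.5459, 0.8562)
step 2: θ'=2.8562 (R=1.2500) → pose (-1.6083, 1.4727, 2.8562)
step 3: θ'=3.6062 (R=-3.0000) → pose (0.5805, 1.6694, 3.6062)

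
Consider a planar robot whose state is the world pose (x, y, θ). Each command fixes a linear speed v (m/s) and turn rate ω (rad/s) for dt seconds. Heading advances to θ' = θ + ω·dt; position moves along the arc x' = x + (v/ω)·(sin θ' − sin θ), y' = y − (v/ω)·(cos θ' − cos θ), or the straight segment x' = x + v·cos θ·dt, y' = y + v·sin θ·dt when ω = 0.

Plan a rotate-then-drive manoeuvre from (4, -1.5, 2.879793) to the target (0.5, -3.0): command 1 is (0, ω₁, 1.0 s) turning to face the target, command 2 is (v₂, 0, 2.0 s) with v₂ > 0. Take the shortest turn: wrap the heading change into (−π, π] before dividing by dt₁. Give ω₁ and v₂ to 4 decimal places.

heading to target = atan2(-3−-1.5, 0.5−4) = -2.7367
Δθ = wrap(-2.7367 − 2.8798) = 0.6667; ω₁ = Δθ/dt₁ = 0.6667
distance = √((0.5−4)² + (-3−-1.5)²) = 3.8079; v₂ = distance/dt₂ = 1.9039

ω₁ = 0.6667, v₂ = 1.9039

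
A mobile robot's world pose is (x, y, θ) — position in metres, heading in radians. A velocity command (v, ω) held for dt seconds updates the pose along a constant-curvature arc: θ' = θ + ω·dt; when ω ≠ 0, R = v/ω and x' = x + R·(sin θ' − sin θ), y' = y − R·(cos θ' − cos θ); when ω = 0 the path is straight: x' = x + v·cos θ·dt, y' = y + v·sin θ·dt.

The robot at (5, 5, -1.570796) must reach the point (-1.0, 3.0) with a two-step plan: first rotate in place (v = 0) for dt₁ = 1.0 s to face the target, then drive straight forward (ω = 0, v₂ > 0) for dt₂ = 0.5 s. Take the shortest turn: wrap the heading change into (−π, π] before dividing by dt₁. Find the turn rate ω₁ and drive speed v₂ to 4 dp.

ω₁ = -1.2490, v₂ = 12.6491

heading to target = atan2(3−5, -1−5) = -2.8198
Δθ = wrap(-2.8198 − -1.5708) = -1.2490; ω₁ = Δθ/dt₁ = -1.2490
distance = √((-1−5)² + (3−5)²) = 6.3246; v₂ = distance/dt₂ = 12.6491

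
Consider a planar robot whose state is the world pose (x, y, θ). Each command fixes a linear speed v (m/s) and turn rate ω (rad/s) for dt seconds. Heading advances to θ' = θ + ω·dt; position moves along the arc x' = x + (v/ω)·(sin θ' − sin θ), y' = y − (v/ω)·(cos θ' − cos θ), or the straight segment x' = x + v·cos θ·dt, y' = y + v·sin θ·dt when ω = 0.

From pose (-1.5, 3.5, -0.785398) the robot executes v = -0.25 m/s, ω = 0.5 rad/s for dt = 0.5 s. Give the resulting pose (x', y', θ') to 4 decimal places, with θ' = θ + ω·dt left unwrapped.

θ' = -0.7854 + 0.5·0.5 = -0.5354
R = v/ω = -0.25/0.5 = -0.5000
x' = -1.5 + -0.5000·(sin -0.5354 − sin -0.7854) = -1.5985
y' = 3.5 − -0.5000·(cos -0.5354 − cos -0.7854) = 3.5765

(-1.5985, 3.5765, -0.5354)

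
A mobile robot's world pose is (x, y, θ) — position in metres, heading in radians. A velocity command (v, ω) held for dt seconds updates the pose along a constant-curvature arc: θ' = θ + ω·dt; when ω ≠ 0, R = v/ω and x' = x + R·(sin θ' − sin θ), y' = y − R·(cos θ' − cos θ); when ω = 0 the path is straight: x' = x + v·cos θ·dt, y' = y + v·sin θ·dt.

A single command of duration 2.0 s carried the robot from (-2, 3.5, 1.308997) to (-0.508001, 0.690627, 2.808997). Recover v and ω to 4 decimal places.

v = -1.7500, ω = 0.7500

Δθ = 2.808997 − 1.308997 = 1.500000
ω = Δθ/dt = 1.500000/2.0 = 0.7500
R = −Δy/(cos θ' − cos θ) = -2.3333
v = R·ω = -2.3333·0.7500 = -1.7500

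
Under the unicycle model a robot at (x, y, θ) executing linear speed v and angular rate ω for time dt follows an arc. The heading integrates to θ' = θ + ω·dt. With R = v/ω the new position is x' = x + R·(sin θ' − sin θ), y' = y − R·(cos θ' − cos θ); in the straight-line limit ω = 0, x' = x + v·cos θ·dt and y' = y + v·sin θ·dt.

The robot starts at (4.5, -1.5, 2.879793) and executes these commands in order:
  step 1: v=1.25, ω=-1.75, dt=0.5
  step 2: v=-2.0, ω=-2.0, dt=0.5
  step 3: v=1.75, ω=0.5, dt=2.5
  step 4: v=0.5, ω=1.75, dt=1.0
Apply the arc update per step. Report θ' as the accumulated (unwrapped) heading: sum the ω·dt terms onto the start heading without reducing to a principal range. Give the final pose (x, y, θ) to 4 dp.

step 1: θ'=2.0048 (R=-0.7143) → pose (4.0368, -1.1104, 2.0048)
step 2: θ'=1.0048 (R=1.0000) → pose (3.9736, -2.0672, 1.0048)
step 3: θ'=2.2548 (R=3.5000) → pose (3.7321, 2.0214, 2.2548)
step 4: θ'=4.0048 (R=0.2857) → pose (3.2935, 2.0266, 4.0048)

(3.2935, 2.0266, 4.0048)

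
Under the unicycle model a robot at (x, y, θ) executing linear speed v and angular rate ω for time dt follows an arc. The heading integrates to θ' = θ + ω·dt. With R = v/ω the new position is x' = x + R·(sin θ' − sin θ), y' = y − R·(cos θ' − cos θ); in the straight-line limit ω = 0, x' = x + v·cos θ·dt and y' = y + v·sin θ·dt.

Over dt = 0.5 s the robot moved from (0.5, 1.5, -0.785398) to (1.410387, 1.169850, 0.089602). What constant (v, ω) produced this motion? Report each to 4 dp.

Δθ = 0.089602 − -0.785398 = 0.875000
ω = Δθ/dt = 0.875000/0.5 = 1.7500
R = Δx/(sin θ' − sin θ) = 1.1429
v = R·ω = 1.1429·1.7500 = 2.0000

v = 2.0000, ω = 1.7500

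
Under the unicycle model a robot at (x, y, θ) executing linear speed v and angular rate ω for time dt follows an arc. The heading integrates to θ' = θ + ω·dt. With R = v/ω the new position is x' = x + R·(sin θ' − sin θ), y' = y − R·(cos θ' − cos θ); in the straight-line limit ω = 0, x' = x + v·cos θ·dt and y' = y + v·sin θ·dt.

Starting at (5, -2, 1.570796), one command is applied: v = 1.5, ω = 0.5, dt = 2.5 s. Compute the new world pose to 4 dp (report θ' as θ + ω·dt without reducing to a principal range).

(2.9460, 0.8470, 2.8208)

θ' = 1.5708 + 0.5·2.5 = 2.8208
R = v/ω = 1.5/0.5 = 3.0000
x' = 5 + 3.0000·(sin 2.8208 − sin 1.5708) = 2.9460
y' = -2 − 3.0000·(cos 2.8208 − cos 1.5708) = 0.8470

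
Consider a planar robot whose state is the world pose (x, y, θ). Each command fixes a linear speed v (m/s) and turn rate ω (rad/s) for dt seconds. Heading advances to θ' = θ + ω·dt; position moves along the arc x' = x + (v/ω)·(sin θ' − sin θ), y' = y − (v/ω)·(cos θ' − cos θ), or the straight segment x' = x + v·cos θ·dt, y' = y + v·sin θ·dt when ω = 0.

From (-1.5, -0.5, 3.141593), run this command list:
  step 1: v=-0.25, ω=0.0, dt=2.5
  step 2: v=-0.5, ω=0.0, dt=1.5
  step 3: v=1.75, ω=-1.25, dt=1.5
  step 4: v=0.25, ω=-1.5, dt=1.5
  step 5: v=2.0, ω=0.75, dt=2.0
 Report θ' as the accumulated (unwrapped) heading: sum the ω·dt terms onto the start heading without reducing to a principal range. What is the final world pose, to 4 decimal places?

step 1: θ'=3.1416 (straight) → pose (-0.8750, -0.5000, 3.1416)
step 2: θ'=3.1416 (straight) → pose (-0.1250, -0.5000, 3.1416)
step 3: θ'=1.2666 (R=-1.4000) → pose (-1.4607, 1.3193, 1.2666)
step 4: θ'=-0.9834 (R=-0.1667) → pose (-1.1630, 1.3618, -0.9834)
step 5: θ'=0.5166 (R=2.6667) → pose (2.3739, 0.5209, 0.5166)

(2.3739, 0.5209, 0.5166)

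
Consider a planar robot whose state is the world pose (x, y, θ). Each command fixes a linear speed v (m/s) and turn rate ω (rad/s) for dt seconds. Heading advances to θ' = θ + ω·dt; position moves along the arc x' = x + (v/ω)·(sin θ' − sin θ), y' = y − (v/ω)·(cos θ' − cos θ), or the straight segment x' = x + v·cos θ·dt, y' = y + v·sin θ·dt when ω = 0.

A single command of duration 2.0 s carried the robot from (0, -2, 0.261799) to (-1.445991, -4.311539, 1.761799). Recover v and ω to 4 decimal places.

Δθ = 1.761799 − 0.261799 = 1.500000
ω = Δθ/dt = 1.500000/2.0 = 0.7500
R = −Δy/(cos θ' − cos θ) = -2.0000
v = R·ω = -2.0000·0.7500 = -1.5000

v = -1.5000, ω = 0.7500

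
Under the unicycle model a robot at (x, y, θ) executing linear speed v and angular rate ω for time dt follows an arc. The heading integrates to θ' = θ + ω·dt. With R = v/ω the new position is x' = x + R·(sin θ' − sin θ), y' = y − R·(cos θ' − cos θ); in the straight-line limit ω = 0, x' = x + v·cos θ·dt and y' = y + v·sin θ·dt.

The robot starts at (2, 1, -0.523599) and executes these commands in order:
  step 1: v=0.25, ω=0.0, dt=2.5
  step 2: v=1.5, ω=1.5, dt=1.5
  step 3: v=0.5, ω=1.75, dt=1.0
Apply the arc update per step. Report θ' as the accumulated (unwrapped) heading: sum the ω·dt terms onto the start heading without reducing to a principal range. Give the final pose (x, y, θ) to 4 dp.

(3.6530, 1.9341, 3.4764)

step 1: θ'=-0.5236 (straight) → pose (2.5413, 0.6875, -0.5236)
step 2: θ'=1.7264 (R=1.0000) → pose (4.0292, 1.7085, 1.7264)
step 3: θ'=3.4764 (R=0.2857) → pose (3.6530, 1.9341, 3.4764)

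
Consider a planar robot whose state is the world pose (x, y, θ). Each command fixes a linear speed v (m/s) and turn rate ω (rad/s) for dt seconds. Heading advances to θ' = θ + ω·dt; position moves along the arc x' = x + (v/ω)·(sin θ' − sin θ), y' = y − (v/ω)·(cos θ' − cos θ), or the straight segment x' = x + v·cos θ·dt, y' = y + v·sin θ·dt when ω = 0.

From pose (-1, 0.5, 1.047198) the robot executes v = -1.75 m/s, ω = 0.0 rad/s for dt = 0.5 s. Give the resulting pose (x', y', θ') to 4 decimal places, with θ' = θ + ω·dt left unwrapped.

θ' = 1.0472 + 0.0·0.5 = 1.0472
ω = 0 → straight: x' = -1 + -1.75·cos(1.0472)·0.5 = -1.4375
y' = 0.5 + -1.75·sin(1.0472)·0.5 = -0.2578

(-1.4375, -0.2578, 1.0472)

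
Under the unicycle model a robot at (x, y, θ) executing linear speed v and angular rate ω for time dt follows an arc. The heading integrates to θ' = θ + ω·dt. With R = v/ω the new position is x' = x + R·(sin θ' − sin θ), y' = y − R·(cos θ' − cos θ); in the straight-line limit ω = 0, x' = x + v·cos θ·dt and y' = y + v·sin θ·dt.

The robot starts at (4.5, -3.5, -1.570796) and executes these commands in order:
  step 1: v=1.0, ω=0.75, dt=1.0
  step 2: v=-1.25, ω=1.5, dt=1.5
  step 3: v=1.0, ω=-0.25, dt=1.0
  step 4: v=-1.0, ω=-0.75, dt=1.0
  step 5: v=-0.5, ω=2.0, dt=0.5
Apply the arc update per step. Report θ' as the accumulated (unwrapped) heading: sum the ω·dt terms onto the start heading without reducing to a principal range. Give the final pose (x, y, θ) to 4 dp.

step 1: θ'=-0.8208 (R=1.3333) → pose (4.8577, -4.4089, -0.8208)
step 2: θ'=1.4292 (R=-0.8333) → pose (3.4230, -4.8593, 1.4292)
step 3: θ'=1.1792 (R=-4.0000) → pose (3.6858, -3.8971, 1.1792)
step 4: θ'=0.4292 (R=1.3333) → pose (3.0082, -4.6006, 0.4292)
step 5: θ'=1.4292 (R=-0.2500) → pose (2.8648, -4.7927, 1.4292)

(2.8648, -4.7927, 1.4292)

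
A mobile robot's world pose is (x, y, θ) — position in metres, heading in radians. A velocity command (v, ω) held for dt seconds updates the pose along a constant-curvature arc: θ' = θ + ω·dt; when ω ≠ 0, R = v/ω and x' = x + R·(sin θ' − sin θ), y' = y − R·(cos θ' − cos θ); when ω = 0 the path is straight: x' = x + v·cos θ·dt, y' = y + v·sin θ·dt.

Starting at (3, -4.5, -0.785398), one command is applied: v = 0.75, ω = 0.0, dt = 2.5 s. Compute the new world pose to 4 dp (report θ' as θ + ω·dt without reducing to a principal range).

θ' = -0.7854 + 0.0·2.5 = -0.7854
ω = 0 → straight: x' = 3 + 0.75·cos(-0.7854)·2.5 = 4.3258
y' = -4.5 + 0.75·sin(-0.7854)·2.5 = -5.8258

(4.3258, -5.8258, -0.7854)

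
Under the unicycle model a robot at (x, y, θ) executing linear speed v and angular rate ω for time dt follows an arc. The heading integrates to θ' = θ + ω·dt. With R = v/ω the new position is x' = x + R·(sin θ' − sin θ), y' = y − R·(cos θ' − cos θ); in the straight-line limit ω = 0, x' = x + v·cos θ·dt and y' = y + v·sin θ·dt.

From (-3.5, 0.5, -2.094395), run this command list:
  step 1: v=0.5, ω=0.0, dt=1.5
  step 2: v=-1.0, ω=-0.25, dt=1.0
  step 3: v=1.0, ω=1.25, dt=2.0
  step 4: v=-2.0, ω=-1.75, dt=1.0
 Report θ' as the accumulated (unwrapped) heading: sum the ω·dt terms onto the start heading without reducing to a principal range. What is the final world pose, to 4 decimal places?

step 1: θ'=-2.0944 (straight) → pose (-3.8750, -0.1495, -2.0944)
step 2: θ'=-2.3444 (R=4.0000) → pose (-3.2725, 0.6453, -2.3444)
step 3: θ'=0.1556 (R=0.8000) → pose (-2.5762, -0.7040, 0.1556)
step 4: θ'=-1.5944 (R=1.1429) → pose (-3.8959, 0.4520, -1.5944)

(-3.8959, 0.4520, -1.5944)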